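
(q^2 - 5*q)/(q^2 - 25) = q/(q + 5)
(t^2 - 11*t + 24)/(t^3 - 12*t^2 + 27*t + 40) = (t - 3)/(t^2 - 4*t - 5)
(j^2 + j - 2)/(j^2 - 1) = (j + 2)/(j + 1)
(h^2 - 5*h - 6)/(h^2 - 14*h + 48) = (h + 1)/(h - 8)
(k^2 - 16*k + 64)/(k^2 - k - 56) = (k - 8)/(k + 7)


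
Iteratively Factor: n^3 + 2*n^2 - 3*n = (n - 1)*(n^2 + 3*n) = (n - 1)*(n + 3)*(n)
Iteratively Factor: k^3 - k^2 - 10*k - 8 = (k + 2)*(k^2 - 3*k - 4) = (k + 1)*(k + 2)*(k - 4)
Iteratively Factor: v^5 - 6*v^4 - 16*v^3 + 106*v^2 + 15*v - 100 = (v - 5)*(v^4 - v^3 - 21*v^2 + v + 20) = (v - 5)*(v + 4)*(v^3 - 5*v^2 - v + 5) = (v - 5)*(v - 1)*(v + 4)*(v^2 - 4*v - 5) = (v - 5)*(v - 1)*(v + 1)*(v + 4)*(v - 5)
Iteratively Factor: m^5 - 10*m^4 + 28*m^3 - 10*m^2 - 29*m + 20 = (m + 1)*(m^4 - 11*m^3 + 39*m^2 - 49*m + 20) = (m - 5)*(m + 1)*(m^3 - 6*m^2 + 9*m - 4) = (m - 5)*(m - 4)*(m + 1)*(m^2 - 2*m + 1) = (m - 5)*(m - 4)*(m - 1)*(m + 1)*(m - 1)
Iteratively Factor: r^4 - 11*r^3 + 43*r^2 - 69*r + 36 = (r - 1)*(r^3 - 10*r^2 + 33*r - 36) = (r - 3)*(r - 1)*(r^2 - 7*r + 12) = (r - 4)*(r - 3)*(r - 1)*(r - 3)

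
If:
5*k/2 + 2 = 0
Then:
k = -4/5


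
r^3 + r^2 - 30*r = r*(r - 5)*(r + 6)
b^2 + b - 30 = (b - 5)*(b + 6)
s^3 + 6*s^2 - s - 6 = (s - 1)*(s + 1)*(s + 6)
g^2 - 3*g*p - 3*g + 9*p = (g - 3)*(g - 3*p)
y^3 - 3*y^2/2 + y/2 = y*(y - 1)*(y - 1/2)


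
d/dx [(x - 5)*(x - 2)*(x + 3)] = 3*x^2 - 8*x - 11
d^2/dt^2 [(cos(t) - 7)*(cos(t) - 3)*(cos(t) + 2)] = -7*cos(t)/4 + 16*cos(2*t) - 9*cos(3*t)/4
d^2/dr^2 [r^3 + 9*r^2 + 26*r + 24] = 6*r + 18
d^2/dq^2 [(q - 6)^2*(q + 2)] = 6*q - 20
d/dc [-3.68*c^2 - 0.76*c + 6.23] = -7.36*c - 0.76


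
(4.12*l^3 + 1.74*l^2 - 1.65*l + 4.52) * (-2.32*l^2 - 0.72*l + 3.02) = -9.5584*l^5 - 7.0032*l^4 + 15.0176*l^3 - 4.0436*l^2 - 8.2374*l + 13.6504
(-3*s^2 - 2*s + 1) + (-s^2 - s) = -4*s^2 - 3*s + 1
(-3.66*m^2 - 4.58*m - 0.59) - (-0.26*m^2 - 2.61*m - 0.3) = -3.4*m^2 - 1.97*m - 0.29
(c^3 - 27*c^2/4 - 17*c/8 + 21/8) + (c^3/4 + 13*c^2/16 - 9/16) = 5*c^3/4 - 95*c^2/16 - 17*c/8 + 33/16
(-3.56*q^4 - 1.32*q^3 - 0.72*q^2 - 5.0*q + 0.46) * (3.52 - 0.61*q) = 2.1716*q^5 - 11.726*q^4 - 4.2072*q^3 + 0.5156*q^2 - 17.8806*q + 1.6192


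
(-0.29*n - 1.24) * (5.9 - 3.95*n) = 1.1455*n^2 + 3.187*n - 7.316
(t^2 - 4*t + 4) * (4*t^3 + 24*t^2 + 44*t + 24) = 4*t^5 + 8*t^4 - 36*t^3 - 56*t^2 + 80*t + 96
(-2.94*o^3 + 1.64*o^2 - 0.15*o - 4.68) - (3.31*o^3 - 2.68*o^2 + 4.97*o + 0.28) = -6.25*o^3 + 4.32*o^2 - 5.12*o - 4.96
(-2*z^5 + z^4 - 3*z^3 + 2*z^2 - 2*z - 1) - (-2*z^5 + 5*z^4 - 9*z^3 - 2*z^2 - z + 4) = -4*z^4 + 6*z^3 + 4*z^2 - z - 5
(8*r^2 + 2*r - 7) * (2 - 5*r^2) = -40*r^4 - 10*r^3 + 51*r^2 + 4*r - 14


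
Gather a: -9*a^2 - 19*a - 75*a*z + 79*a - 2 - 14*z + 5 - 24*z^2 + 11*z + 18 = -9*a^2 + a*(60 - 75*z) - 24*z^2 - 3*z + 21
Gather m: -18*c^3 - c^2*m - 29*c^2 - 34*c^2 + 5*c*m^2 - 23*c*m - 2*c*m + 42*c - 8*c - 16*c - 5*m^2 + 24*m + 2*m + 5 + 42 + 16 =-18*c^3 - 63*c^2 + 18*c + m^2*(5*c - 5) + m*(-c^2 - 25*c + 26) + 63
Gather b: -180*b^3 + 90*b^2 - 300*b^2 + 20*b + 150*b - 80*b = -180*b^3 - 210*b^2 + 90*b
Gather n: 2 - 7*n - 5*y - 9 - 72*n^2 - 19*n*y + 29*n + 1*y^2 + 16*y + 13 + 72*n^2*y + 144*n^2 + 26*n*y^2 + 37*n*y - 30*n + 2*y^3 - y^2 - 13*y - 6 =n^2*(72*y + 72) + n*(26*y^2 + 18*y - 8) + 2*y^3 - 2*y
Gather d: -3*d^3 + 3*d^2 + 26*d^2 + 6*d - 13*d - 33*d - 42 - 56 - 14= -3*d^3 + 29*d^2 - 40*d - 112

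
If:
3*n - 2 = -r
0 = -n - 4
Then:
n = -4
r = 14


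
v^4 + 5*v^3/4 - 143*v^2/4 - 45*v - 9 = (v - 6)*(v + 1/4)*(v + 1)*(v + 6)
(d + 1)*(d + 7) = d^2 + 8*d + 7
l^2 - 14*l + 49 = (l - 7)^2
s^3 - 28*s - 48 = (s - 6)*(s + 2)*(s + 4)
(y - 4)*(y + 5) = y^2 + y - 20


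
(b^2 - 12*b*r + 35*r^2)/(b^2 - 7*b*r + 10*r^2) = (-b + 7*r)/(-b + 2*r)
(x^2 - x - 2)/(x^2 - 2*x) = (x + 1)/x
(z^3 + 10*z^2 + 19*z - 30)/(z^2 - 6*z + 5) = (z^2 + 11*z + 30)/(z - 5)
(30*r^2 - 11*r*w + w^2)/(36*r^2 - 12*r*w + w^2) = (5*r - w)/(6*r - w)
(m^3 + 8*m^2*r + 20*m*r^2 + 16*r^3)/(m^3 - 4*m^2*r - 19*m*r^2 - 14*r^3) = (-m^2 - 6*m*r - 8*r^2)/(-m^2 + 6*m*r + 7*r^2)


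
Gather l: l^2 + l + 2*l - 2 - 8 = l^2 + 3*l - 10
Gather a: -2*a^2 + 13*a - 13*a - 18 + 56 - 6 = 32 - 2*a^2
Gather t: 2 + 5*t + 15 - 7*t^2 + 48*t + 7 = -7*t^2 + 53*t + 24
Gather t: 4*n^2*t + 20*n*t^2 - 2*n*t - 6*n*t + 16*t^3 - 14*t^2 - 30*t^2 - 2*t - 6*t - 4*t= 16*t^3 + t^2*(20*n - 44) + t*(4*n^2 - 8*n - 12)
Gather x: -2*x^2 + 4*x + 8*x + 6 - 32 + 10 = -2*x^2 + 12*x - 16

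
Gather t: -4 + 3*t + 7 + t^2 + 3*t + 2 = t^2 + 6*t + 5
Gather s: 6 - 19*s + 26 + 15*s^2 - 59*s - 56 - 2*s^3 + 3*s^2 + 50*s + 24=-2*s^3 + 18*s^2 - 28*s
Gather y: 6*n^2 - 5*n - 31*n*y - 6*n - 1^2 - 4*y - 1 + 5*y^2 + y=6*n^2 - 11*n + 5*y^2 + y*(-31*n - 3) - 2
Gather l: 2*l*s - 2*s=2*l*s - 2*s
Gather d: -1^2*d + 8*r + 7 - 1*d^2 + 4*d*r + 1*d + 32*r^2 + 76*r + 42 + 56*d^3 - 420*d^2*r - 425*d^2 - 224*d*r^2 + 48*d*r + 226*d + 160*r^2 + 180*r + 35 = 56*d^3 + d^2*(-420*r - 426) + d*(-224*r^2 + 52*r + 226) + 192*r^2 + 264*r + 84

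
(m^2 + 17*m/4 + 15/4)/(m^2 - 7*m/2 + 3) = (4*m^2 + 17*m + 15)/(2*(2*m^2 - 7*m + 6))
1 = 1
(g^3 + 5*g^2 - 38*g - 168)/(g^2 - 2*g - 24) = g + 7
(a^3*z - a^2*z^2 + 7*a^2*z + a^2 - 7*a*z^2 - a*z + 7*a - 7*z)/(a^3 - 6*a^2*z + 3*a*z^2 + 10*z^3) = (a^3*z - a^2*z^2 + 7*a^2*z + a^2 - 7*a*z^2 - a*z + 7*a - 7*z)/(a^3 - 6*a^2*z + 3*a*z^2 + 10*z^3)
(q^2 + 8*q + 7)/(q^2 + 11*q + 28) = (q + 1)/(q + 4)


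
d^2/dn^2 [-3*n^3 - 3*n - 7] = -18*n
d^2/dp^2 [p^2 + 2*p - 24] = 2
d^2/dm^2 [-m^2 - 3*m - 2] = -2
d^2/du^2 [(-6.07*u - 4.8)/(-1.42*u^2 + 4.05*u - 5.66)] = ((35.535 - 51.7164*u)*(1.42*u^2 - 4.05*u + 5.66) + (2.84*u - 4.05)*(5.68*u - 8.1)*(6.07*u + 4.8))/(1.42*u^2 - 4.05*u + 5.66)^3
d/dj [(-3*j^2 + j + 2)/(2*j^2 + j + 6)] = (-5*j^2 - 44*j + 4)/(4*j^4 + 4*j^3 + 25*j^2 + 12*j + 36)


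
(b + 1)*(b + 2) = b^2 + 3*b + 2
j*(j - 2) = j^2 - 2*j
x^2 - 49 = (x - 7)*(x + 7)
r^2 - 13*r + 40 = (r - 8)*(r - 5)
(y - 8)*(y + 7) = y^2 - y - 56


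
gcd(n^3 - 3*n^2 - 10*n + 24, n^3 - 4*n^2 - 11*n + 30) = n^2 + n - 6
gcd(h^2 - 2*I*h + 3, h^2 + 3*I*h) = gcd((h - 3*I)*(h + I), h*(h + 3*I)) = 1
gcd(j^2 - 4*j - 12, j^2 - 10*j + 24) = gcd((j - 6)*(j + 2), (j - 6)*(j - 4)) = j - 6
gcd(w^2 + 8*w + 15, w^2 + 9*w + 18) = w + 3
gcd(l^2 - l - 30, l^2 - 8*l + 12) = l - 6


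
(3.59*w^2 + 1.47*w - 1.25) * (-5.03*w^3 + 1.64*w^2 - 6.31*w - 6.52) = -18.0577*w^5 - 1.5065*w^4 - 13.9546*w^3 - 34.7325*w^2 - 1.6969*w + 8.15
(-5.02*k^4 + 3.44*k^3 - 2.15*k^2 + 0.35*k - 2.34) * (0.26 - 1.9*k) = 9.538*k^5 - 7.8412*k^4 + 4.9794*k^3 - 1.224*k^2 + 4.537*k - 0.6084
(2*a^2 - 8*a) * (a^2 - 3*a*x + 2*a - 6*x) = 2*a^4 - 6*a^3*x - 4*a^3 + 12*a^2*x - 16*a^2 + 48*a*x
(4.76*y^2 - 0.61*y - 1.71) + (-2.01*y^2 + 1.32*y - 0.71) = 2.75*y^2 + 0.71*y - 2.42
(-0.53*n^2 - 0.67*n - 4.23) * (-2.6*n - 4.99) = 1.378*n^3 + 4.3867*n^2 + 14.3413*n + 21.1077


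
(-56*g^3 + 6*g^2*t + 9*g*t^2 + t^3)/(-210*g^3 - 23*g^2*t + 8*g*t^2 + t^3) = (-8*g^2 + 2*g*t + t^2)/(-30*g^2 + g*t + t^2)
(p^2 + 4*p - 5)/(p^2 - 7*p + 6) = (p + 5)/(p - 6)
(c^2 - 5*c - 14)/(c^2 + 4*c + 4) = (c - 7)/(c + 2)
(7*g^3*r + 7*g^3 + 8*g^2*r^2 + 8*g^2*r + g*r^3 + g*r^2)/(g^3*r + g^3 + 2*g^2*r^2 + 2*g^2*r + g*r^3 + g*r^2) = (7*g + r)/(g + r)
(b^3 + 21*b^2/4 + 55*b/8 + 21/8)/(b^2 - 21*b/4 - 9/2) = (2*b^2 + 9*b + 7)/(2*(b - 6))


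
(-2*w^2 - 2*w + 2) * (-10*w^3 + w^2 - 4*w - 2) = 20*w^5 + 18*w^4 - 14*w^3 + 14*w^2 - 4*w - 4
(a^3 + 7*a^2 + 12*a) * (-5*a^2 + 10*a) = -5*a^5 - 25*a^4 + 10*a^3 + 120*a^2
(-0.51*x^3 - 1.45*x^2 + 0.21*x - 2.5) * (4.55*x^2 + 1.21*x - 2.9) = -2.3205*x^5 - 7.2146*x^4 + 0.68*x^3 - 6.9159*x^2 - 3.634*x + 7.25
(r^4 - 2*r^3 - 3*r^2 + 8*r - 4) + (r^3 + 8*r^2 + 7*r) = r^4 - r^3 + 5*r^2 + 15*r - 4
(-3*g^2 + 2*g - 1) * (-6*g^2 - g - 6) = 18*g^4 - 9*g^3 + 22*g^2 - 11*g + 6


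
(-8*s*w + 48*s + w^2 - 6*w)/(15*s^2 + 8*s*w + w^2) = (-8*s*w + 48*s + w^2 - 6*w)/(15*s^2 + 8*s*w + w^2)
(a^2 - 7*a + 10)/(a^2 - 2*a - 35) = (-a^2 + 7*a - 10)/(-a^2 + 2*a + 35)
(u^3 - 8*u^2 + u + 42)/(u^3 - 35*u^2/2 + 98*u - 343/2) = 2*(u^2 - u - 6)/(2*u^2 - 21*u + 49)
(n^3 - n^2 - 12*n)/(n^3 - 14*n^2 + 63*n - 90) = n*(n^2 - n - 12)/(n^3 - 14*n^2 + 63*n - 90)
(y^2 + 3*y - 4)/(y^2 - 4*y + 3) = (y + 4)/(y - 3)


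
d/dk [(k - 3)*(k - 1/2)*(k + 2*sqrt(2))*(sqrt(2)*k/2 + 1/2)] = 2*sqrt(2)*k^3 - 21*sqrt(2)*k^2/4 + 15*k^2/2 - 35*k/2 + 7*sqrt(2)*k/2 - 7*sqrt(2)/2 + 15/4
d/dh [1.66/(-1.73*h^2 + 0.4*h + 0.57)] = (5.7436*h - 0.664)/(-1.73*h^2 + 0.4*h + 0.57)^2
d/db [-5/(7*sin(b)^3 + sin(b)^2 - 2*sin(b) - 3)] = 5*(21*sin(b)^2 + 2*sin(b) - 2)*cos(b)/(7*sin(b)^3 + sin(b)^2 - 2*sin(b) - 3)^2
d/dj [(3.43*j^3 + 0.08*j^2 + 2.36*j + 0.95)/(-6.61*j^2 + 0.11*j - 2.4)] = (-22.6723*j^4 + 0.7546*j^3 - 9.08760000000001*j^2 + 12.175*j - 5.7685)/(43.6921*j^4 - 1.4542*j^3 + 31.7401*j^2 - 0.528*j + 5.76)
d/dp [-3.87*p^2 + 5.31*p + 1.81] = 5.31 - 7.74*p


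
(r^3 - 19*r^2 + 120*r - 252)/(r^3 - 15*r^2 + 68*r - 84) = (r - 6)/(r - 2)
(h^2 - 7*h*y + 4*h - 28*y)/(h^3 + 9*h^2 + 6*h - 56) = (h - 7*y)/(h^2 + 5*h - 14)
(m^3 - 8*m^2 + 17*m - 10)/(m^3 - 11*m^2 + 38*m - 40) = (m - 1)/(m - 4)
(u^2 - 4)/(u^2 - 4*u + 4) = (u + 2)/(u - 2)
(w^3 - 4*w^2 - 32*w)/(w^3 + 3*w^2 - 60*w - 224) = w/(w + 7)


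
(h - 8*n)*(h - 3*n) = h^2 - 11*h*n + 24*n^2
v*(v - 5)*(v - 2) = v^3 - 7*v^2 + 10*v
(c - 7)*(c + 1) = c^2 - 6*c - 7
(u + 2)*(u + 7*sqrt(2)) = u^2 + 2*u + 7*sqrt(2)*u + 14*sqrt(2)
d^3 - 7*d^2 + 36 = (d - 6)*(d - 3)*(d + 2)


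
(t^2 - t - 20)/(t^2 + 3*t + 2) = (t^2 - t - 20)/(t^2 + 3*t + 2)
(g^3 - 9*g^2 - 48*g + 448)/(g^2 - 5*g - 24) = (g^2 - g - 56)/(g + 3)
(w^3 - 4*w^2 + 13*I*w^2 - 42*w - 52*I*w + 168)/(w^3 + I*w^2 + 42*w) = (w^2 + 2*w*(-2 + 3*I) - 24*I)/(w*(w - 6*I))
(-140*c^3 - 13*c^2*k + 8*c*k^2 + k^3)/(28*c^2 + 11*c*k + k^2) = (-20*c^2 + c*k + k^2)/(4*c + k)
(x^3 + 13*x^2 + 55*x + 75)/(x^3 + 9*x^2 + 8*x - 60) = (x^2 + 8*x + 15)/(x^2 + 4*x - 12)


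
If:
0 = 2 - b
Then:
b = 2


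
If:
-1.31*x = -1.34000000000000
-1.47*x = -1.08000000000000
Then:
No Solution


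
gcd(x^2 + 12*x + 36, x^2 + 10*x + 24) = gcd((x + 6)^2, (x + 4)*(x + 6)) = x + 6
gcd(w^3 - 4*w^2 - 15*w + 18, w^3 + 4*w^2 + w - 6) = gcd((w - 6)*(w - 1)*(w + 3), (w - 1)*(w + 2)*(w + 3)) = w^2 + 2*w - 3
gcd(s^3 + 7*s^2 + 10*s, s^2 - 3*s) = s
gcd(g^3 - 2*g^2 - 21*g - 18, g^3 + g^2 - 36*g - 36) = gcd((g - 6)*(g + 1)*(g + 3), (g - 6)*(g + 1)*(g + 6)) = g^2 - 5*g - 6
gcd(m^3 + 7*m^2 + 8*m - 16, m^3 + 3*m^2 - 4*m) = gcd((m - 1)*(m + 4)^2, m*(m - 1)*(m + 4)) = m^2 + 3*m - 4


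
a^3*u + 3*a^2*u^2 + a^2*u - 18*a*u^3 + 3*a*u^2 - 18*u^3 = (a - 3*u)*(a + 6*u)*(a*u + u)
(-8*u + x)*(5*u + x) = -40*u^2 - 3*u*x + x^2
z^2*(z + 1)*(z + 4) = z^4 + 5*z^3 + 4*z^2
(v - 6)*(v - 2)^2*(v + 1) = v^4 - 9*v^3 + 18*v^2 + 4*v - 24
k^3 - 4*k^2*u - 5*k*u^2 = k*(k - 5*u)*(k + u)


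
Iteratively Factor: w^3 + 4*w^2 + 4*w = (w)*(w^2 + 4*w + 4) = w*(w + 2)*(w + 2)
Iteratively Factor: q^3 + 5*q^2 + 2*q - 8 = (q + 4)*(q^2 + q - 2) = (q + 2)*(q + 4)*(q - 1)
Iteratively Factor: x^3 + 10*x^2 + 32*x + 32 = (x + 4)*(x^2 + 6*x + 8) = (x + 2)*(x + 4)*(x + 4)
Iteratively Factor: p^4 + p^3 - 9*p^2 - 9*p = (p)*(p^3 + p^2 - 9*p - 9) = p*(p + 3)*(p^2 - 2*p - 3) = p*(p + 1)*(p + 3)*(p - 3)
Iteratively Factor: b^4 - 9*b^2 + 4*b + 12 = (b + 3)*(b^3 - 3*b^2 + 4) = (b - 2)*(b + 3)*(b^2 - b - 2) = (b - 2)*(b + 1)*(b + 3)*(b - 2)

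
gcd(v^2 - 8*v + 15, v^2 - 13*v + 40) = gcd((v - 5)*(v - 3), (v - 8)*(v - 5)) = v - 5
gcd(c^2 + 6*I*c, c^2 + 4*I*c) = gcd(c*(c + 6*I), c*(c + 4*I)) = c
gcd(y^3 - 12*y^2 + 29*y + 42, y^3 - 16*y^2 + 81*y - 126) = y^2 - 13*y + 42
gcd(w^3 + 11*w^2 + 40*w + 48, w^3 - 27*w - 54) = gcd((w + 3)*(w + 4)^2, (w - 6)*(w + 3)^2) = w + 3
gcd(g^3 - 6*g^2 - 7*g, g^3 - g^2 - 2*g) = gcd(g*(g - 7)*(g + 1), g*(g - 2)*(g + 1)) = g^2 + g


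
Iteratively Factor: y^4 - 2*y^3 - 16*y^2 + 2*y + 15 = (y - 5)*(y^3 + 3*y^2 - y - 3) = (y - 5)*(y + 3)*(y^2 - 1) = (y - 5)*(y + 1)*(y + 3)*(y - 1)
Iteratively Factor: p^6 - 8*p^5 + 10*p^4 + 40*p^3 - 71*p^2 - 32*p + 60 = (p - 1)*(p^5 - 7*p^4 + 3*p^3 + 43*p^2 - 28*p - 60) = (p - 3)*(p - 1)*(p^4 - 4*p^3 - 9*p^2 + 16*p + 20) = (p - 5)*(p - 3)*(p - 1)*(p^3 + p^2 - 4*p - 4) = (p - 5)*(p - 3)*(p - 1)*(p + 2)*(p^2 - p - 2) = (p - 5)*(p - 3)*(p - 2)*(p - 1)*(p + 2)*(p + 1)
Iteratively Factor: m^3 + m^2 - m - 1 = (m + 1)*(m^2 - 1) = (m - 1)*(m + 1)*(m + 1)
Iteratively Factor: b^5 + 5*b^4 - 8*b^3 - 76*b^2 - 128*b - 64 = (b + 1)*(b^4 + 4*b^3 - 12*b^2 - 64*b - 64) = (b + 1)*(b + 2)*(b^3 + 2*b^2 - 16*b - 32) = (b + 1)*(b + 2)*(b + 4)*(b^2 - 2*b - 8) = (b - 4)*(b + 1)*(b + 2)*(b + 4)*(b + 2)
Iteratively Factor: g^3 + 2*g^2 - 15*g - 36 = (g + 3)*(g^2 - g - 12) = (g + 3)^2*(g - 4)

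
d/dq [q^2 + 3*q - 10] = 2*q + 3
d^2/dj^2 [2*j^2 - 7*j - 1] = 4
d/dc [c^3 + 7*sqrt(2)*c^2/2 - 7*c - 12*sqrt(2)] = 3*c^2 + 7*sqrt(2)*c - 7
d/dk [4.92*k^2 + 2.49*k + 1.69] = 9.84*k + 2.49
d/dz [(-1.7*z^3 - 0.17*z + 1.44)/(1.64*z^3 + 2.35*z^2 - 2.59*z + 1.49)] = (-3.995*z^4 + 9.3636*z^3 - 14.2843*z^2 - 6.768*z + 3.4763)/(2.6896*z^6 + 7.708*z^5 - 2.9727*z^4 - 7.2858*z^3 + 13.7111*z^2 - 7.7182*z + 2.2201)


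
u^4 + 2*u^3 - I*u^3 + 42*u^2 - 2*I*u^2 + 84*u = u*(u + 2)*(u - 7*I)*(u + 6*I)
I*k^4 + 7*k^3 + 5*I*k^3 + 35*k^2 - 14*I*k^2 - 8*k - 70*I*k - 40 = (k + 5)*(k - 4*I)*(k - 2*I)*(I*k + 1)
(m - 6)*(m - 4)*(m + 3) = m^3 - 7*m^2 - 6*m + 72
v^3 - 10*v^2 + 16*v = v*(v - 8)*(v - 2)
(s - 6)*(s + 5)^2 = s^3 + 4*s^2 - 35*s - 150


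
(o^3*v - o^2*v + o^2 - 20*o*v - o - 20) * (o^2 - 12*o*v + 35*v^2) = o^5*v - 12*o^4*v^2 - o^4*v + o^4 + 35*o^3*v^3 + 12*o^3*v^2 - 32*o^3*v - o^3 - 35*o^2*v^3 + 275*o^2*v^2 + 12*o^2*v - 20*o^2 - 700*o*v^3 - 35*o*v^2 + 240*o*v - 700*v^2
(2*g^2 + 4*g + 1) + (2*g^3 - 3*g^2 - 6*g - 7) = 2*g^3 - g^2 - 2*g - 6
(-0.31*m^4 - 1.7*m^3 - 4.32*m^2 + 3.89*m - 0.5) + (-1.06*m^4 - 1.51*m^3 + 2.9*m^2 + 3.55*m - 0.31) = -1.37*m^4 - 3.21*m^3 - 1.42*m^2 + 7.44*m - 0.81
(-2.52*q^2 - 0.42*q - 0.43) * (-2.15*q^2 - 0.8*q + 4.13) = 5.418*q^4 + 2.919*q^3 - 9.1471*q^2 - 1.3906*q - 1.7759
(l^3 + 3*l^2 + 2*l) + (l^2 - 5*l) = l^3 + 4*l^2 - 3*l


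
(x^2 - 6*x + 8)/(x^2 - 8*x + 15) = (x^2 - 6*x + 8)/(x^2 - 8*x + 15)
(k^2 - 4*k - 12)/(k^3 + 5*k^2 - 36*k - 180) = (k + 2)/(k^2 + 11*k + 30)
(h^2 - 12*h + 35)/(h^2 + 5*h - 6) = (h^2 - 12*h + 35)/(h^2 + 5*h - 6)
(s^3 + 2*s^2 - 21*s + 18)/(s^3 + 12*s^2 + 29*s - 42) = (s - 3)/(s + 7)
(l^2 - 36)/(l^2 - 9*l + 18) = (l + 6)/(l - 3)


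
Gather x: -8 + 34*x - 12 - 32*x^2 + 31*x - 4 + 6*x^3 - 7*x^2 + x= 6*x^3 - 39*x^2 + 66*x - 24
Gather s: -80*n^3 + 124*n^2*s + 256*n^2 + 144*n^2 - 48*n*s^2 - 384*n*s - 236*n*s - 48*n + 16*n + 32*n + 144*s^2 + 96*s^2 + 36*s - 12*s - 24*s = -80*n^3 + 400*n^2 + s^2*(240 - 48*n) + s*(124*n^2 - 620*n)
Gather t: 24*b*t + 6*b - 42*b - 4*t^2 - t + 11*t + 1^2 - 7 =-36*b - 4*t^2 + t*(24*b + 10) - 6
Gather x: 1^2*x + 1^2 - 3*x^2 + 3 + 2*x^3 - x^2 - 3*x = 2*x^3 - 4*x^2 - 2*x + 4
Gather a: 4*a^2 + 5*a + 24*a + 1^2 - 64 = 4*a^2 + 29*a - 63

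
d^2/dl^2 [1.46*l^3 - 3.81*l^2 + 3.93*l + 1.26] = 8.76*l - 7.62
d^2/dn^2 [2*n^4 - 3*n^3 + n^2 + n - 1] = 24*n^2 - 18*n + 2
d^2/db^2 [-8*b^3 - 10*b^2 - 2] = -48*b - 20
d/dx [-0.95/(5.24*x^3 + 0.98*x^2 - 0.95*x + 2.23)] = (14.934*x^2 + 1.862*x - 0.9025)/(5.24*x^3 + 0.98*x^2 - 0.95*x + 2.23)^2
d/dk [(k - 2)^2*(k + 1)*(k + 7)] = 4*k^3 + 12*k^2 - 42*k + 4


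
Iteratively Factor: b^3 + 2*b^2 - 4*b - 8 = (b + 2)*(b^2 - 4) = (b - 2)*(b + 2)*(b + 2)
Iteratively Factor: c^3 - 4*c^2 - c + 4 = (c - 4)*(c^2 - 1) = (c - 4)*(c + 1)*(c - 1)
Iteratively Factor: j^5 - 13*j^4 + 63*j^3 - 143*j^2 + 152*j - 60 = (j - 1)*(j^4 - 12*j^3 + 51*j^2 - 92*j + 60) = (j - 2)*(j - 1)*(j^3 - 10*j^2 + 31*j - 30) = (j - 5)*(j - 2)*(j - 1)*(j^2 - 5*j + 6) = (j - 5)*(j - 3)*(j - 2)*(j - 1)*(j - 2)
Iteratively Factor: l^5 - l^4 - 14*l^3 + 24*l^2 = (l - 2)*(l^4 + l^3 - 12*l^2) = (l - 3)*(l - 2)*(l^3 + 4*l^2) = (l - 3)*(l - 2)*(l + 4)*(l^2) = l*(l - 3)*(l - 2)*(l + 4)*(l)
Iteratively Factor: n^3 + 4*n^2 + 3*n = (n + 3)*(n^2 + n) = (n + 1)*(n + 3)*(n)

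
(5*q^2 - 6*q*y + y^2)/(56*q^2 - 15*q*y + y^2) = (5*q^2 - 6*q*y + y^2)/(56*q^2 - 15*q*y + y^2)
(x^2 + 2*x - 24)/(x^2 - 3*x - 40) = (-x^2 - 2*x + 24)/(-x^2 + 3*x + 40)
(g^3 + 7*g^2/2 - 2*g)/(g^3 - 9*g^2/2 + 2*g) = (g + 4)/(g - 4)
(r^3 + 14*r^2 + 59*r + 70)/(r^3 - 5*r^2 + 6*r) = (r^3 + 14*r^2 + 59*r + 70)/(r*(r^2 - 5*r + 6))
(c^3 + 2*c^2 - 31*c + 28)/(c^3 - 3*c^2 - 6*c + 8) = (c + 7)/(c + 2)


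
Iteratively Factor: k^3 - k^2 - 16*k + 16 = (k - 4)*(k^2 + 3*k - 4) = (k - 4)*(k - 1)*(k + 4)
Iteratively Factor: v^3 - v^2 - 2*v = (v + 1)*(v^2 - 2*v) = v*(v + 1)*(v - 2)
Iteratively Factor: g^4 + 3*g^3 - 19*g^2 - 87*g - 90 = (g + 3)*(g^3 - 19*g - 30) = (g + 2)*(g + 3)*(g^2 - 2*g - 15) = (g + 2)*(g + 3)^2*(g - 5)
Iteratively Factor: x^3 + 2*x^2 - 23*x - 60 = (x + 3)*(x^2 - x - 20) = (x + 3)*(x + 4)*(x - 5)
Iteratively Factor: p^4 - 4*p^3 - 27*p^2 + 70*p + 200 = (p - 5)*(p^3 + p^2 - 22*p - 40) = (p - 5)^2*(p^2 + 6*p + 8) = (p - 5)^2*(p + 2)*(p + 4)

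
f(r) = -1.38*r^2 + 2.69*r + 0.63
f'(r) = 2.69 - 2.76*r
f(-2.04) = -10.60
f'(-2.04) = 8.32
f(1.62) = 1.37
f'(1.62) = -1.78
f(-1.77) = -8.45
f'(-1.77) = 7.58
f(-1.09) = -3.94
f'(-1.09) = 5.70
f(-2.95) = -19.31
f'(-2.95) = 10.83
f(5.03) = -20.75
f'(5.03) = -11.19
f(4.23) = -12.68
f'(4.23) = -8.98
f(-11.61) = -216.61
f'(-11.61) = 34.73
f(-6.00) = -65.19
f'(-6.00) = 19.25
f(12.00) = -165.81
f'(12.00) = -30.43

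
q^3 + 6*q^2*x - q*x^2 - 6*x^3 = (q - x)*(q + x)*(q + 6*x)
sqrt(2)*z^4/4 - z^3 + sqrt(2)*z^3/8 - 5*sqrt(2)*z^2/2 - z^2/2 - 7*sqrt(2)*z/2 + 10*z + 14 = (z/2 + 1)*(z - 7/2)*(z - 2*sqrt(2))*(sqrt(2)*z/2 + sqrt(2))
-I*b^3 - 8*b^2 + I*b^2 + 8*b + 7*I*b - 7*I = (b - 7*I)*(b - I)*(-I*b + I)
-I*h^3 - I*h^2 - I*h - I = (h + 1)*(h - I)*(-I*h + 1)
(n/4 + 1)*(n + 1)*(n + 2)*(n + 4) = n^4/4 + 11*n^3/4 + 21*n^2/2 + 16*n + 8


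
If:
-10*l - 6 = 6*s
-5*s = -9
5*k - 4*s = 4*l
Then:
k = 12/125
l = -42/25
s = 9/5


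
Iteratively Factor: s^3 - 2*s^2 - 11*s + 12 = (s - 1)*(s^2 - s - 12) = (s - 1)*(s + 3)*(s - 4)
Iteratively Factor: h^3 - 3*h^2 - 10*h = (h + 2)*(h^2 - 5*h) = (h - 5)*(h + 2)*(h)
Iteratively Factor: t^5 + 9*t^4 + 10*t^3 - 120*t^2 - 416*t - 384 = (t - 4)*(t^4 + 13*t^3 + 62*t^2 + 128*t + 96) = (t - 4)*(t + 2)*(t^3 + 11*t^2 + 40*t + 48) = (t - 4)*(t + 2)*(t + 4)*(t^2 + 7*t + 12) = (t - 4)*(t + 2)*(t + 4)^2*(t + 3)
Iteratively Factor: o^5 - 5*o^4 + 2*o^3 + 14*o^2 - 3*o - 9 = (o - 3)*(o^4 - 2*o^3 - 4*o^2 + 2*o + 3) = (o - 3)^2*(o^3 + o^2 - o - 1) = (o - 3)^2*(o + 1)*(o^2 - 1) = (o - 3)^2*(o + 1)^2*(o - 1)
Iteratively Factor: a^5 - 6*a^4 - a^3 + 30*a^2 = (a - 5)*(a^4 - a^3 - 6*a^2) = a*(a - 5)*(a^3 - a^2 - 6*a) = a*(a - 5)*(a - 3)*(a^2 + 2*a) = a^2*(a - 5)*(a - 3)*(a + 2)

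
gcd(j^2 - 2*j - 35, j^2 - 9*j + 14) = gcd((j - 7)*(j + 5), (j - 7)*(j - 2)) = j - 7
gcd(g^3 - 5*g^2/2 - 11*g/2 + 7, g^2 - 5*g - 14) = g + 2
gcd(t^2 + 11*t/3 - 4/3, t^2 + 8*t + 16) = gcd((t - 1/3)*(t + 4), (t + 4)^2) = t + 4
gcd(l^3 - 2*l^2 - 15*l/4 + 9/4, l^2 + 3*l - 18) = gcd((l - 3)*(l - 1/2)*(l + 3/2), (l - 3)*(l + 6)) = l - 3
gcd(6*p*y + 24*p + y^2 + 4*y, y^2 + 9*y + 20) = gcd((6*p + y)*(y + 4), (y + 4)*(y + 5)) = y + 4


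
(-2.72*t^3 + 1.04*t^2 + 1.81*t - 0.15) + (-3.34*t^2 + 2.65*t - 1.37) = -2.72*t^3 - 2.3*t^2 + 4.46*t - 1.52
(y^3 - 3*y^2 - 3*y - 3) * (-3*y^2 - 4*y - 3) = -3*y^5 + 5*y^4 + 18*y^3 + 30*y^2 + 21*y + 9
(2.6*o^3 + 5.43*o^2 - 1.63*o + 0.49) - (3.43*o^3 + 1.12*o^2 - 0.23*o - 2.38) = -0.83*o^3 + 4.31*o^2 - 1.4*o + 2.87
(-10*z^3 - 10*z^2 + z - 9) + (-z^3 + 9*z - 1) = -11*z^3 - 10*z^2 + 10*z - 10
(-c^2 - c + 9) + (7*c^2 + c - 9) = 6*c^2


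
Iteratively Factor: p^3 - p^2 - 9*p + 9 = (p - 1)*(p^2 - 9) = (p - 1)*(p + 3)*(p - 3)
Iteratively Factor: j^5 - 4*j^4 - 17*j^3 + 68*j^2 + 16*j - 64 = (j - 1)*(j^4 - 3*j^3 - 20*j^2 + 48*j + 64) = (j - 1)*(j + 1)*(j^3 - 4*j^2 - 16*j + 64) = (j - 4)*(j - 1)*(j + 1)*(j^2 - 16) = (j - 4)^2*(j - 1)*(j + 1)*(j + 4)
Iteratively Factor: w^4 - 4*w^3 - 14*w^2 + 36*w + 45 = (w + 3)*(w^3 - 7*w^2 + 7*w + 15) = (w + 1)*(w + 3)*(w^2 - 8*w + 15) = (w - 3)*(w + 1)*(w + 3)*(w - 5)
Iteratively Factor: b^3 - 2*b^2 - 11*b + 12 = (b - 4)*(b^2 + 2*b - 3) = (b - 4)*(b - 1)*(b + 3)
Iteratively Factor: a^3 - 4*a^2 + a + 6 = (a + 1)*(a^2 - 5*a + 6) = (a - 3)*(a + 1)*(a - 2)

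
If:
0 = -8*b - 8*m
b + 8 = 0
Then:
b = -8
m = 8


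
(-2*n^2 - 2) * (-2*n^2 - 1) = 4*n^4 + 6*n^2 + 2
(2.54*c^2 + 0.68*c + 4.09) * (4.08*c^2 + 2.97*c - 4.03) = 10.3632*c^4 + 10.3182*c^3 + 8.4706*c^2 + 9.4069*c - 16.4827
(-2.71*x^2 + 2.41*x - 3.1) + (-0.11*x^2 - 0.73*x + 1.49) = -2.82*x^2 + 1.68*x - 1.61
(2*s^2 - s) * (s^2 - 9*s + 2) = 2*s^4 - 19*s^3 + 13*s^2 - 2*s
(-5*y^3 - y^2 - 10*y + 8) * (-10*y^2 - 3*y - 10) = 50*y^5 + 25*y^4 + 153*y^3 - 40*y^2 + 76*y - 80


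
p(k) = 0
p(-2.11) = 0.00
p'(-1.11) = 0.00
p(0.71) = 0.00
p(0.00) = 0.00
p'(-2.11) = 0.00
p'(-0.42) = 0.00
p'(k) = 0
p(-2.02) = 0.00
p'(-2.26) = 0.00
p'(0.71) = 0.00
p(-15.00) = 0.00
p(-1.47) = 0.00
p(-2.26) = 0.00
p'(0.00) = 0.00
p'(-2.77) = 0.00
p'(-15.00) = 0.00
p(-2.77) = 0.00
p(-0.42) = 0.00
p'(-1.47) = 0.00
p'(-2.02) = 0.00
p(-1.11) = 0.00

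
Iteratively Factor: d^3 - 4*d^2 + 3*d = (d - 3)*(d^2 - d) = (d - 3)*(d - 1)*(d)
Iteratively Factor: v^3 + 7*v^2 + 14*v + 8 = (v + 2)*(v^2 + 5*v + 4) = (v + 1)*(v + 2)*(v + 4)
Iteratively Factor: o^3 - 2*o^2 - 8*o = (o)*(o^2 - 2*o - 8) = o*(o - 4)*(o + 2)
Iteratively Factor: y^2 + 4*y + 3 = (y + 1)*(y + 3)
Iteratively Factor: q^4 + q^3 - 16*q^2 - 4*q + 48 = (q - 2)*(q^3 + 3*q^2 - 10*q - 24) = (q - 2)*(q + 4)*(q^2 - q - 6) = (q - 2)*(q + 2)*(q + 4)*(q - 3)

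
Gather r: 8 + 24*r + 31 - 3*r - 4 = 21*r + 35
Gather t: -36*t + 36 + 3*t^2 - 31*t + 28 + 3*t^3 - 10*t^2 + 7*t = 3*t^3 - 7*t^2 - 60*t + 64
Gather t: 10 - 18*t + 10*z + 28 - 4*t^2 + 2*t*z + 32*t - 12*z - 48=-4*t^2 + t*(2*z + 14) - 2*z - 10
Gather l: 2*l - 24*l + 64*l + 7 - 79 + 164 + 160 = 42*l + 252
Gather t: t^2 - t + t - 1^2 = t^2 - 1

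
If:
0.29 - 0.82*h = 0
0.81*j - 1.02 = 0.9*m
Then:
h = 0.35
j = 1.11111111111111*m + 1.25925925925926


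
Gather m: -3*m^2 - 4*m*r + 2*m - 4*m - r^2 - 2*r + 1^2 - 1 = -3*m^2 + m*(-4*r - 2) - r^2 - 2*r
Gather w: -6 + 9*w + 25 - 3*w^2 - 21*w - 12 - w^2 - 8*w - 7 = -4*w^2 - 20*w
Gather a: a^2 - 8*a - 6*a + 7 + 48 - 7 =a^2 - 14*a + 48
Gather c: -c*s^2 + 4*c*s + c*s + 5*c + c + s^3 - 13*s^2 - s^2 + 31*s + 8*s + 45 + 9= c*(-s^2 + 5*s + 6) + s^3 - 14*s^2 + 39*s + 54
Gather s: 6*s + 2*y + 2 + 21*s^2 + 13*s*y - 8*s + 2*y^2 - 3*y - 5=21*s^2 + s*(13*y - 2) + 2*y^2 - y - 3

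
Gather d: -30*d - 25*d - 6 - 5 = -55*d - 11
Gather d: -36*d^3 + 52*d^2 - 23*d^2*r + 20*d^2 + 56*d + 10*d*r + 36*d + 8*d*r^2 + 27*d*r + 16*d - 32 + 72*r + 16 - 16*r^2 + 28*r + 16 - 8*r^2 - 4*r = -36*d^3 + d^2*(72 - 23*r) + d*(8*r^2 + 37*r + 108) - 24*r^2 + 96*r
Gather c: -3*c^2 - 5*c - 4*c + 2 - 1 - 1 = -3*c^2 - 9*c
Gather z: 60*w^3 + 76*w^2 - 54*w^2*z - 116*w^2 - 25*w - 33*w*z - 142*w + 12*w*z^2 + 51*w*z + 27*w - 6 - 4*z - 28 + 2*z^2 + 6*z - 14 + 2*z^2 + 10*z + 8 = 60*w^3 - 40*w^2 - 140*w + z^2*(12*w + 4) + z*(-54*w^2 + 18*w + 12) - 40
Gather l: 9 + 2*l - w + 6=2*l - w + 15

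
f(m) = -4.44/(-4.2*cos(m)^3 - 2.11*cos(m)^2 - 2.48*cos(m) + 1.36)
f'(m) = -4.44*(-12.6*sin(m)*cos(m)^2 - 4.22*sin(m)*cos(m) - 2.48*sin(m))/(-4.2*cos(m)^3 - 2.11*cos(m)^2 - 2.48*cos(m) + 1.36)^2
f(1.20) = 285.95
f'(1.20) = 97209.12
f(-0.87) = 1.98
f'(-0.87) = -7.04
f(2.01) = -1.88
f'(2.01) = 2.15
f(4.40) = -2.17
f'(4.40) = -2.40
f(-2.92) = -0.78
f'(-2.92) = -0.31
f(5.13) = 16.26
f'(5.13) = -340.82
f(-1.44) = -4.48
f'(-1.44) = -14.53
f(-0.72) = 1.28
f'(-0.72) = -3.09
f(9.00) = -0.88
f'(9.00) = 0.65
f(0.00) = 0.60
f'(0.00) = 0.00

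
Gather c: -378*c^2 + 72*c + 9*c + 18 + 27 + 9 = -378*c^2 + 81*c + 54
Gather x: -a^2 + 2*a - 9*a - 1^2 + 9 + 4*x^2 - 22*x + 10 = -a^2 - 7*a + 4*x^2 - 22*x + 18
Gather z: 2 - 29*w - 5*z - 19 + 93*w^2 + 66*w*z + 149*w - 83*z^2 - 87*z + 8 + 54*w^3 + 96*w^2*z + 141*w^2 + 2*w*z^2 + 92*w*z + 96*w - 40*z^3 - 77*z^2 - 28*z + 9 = 54*w^3 + 234*w^2 + 216*w - 40*z^3 + z^2*(2*w - 160) + z*(96*w^2 + 158*w - 120)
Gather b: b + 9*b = 10*b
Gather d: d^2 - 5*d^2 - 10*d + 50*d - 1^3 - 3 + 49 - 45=-4*d^2 + 40*d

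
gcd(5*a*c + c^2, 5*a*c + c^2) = 5*a*c + c^2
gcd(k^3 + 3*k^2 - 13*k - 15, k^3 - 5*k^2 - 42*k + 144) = k - 3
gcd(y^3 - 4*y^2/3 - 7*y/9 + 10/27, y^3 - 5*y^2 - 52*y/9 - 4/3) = y + 2/3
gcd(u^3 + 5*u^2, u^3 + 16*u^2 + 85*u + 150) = u + 5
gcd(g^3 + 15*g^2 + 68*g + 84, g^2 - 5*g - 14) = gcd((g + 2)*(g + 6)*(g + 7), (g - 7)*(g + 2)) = g + 2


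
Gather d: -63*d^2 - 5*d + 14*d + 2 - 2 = -63*d^2 + 9*d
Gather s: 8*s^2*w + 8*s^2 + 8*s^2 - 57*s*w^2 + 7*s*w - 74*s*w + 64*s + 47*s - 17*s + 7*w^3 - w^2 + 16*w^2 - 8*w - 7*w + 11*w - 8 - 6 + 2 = s^2*(8*w + 16) + s*(-57*w^2 - 67*w + 94) + 7*w^3 + 15*w^2 - 4*w - 12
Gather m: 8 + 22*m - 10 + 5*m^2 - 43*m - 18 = 5*m^2 - 21*m - 20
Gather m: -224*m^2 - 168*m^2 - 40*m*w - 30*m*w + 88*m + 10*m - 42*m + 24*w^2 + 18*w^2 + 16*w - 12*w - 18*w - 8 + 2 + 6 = -392*m^2 + m*(56 - 70*w) + 42*w^2 - 14*w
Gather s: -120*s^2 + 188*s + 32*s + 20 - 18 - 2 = -120*s^2 + 220*s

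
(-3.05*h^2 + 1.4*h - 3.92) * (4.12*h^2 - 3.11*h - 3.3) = -12.566*h^4 + 15.2535*h^3 - 10.4394*h^2 + 7.5712*h + 12.936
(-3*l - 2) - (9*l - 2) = -12*l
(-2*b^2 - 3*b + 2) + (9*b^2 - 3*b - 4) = 7*b^2 - 6*b - 2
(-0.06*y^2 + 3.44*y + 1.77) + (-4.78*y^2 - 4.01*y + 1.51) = -4.84*y^2 - 0.57*y + 3.28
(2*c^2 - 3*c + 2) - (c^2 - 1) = c^2 - 3*c + 3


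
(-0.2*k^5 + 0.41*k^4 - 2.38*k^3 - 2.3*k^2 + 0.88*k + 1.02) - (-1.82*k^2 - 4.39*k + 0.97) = -0.2*k^5 + 0.41*k^4 - 2.38*k^3 - 0.48*k^2 + 5.27*k + 0.05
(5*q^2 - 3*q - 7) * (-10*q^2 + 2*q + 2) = -50*q^4 + 40*q^3 + 74*q^2 - 20*q - 14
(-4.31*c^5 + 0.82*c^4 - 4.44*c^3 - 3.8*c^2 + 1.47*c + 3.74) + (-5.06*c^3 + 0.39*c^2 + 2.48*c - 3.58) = -4.31*c^5 + 0.82*c^4 - 9.5*c^3 - 3.41*c^2 + 3.95*c + 0.16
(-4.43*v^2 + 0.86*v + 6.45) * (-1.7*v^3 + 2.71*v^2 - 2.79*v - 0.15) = 7.531*v^5 - 13.4673*v^4 + 3.7253*v^3 + 15.7446*v^2 - 18.1245*v - 0.9675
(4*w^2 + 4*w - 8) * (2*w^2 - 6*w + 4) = 8*w^4 - 16*w^3 - 24*w^2 + 64*w - 32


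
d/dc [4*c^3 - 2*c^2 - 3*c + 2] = 12*c^2 - 4*c - 3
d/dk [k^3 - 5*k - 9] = 3*k^2 - 5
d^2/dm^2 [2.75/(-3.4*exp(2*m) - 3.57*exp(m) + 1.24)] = (-2.75*(6.8*exp(m) + 3.57)*(13.6*exp(m) + 7.14)*exp(m) + (37.4*exp(m) + 9.8175)*(3.4*exp(2*m) + 3.57*exp(m) - 1.24))*exp(m)/(3.4*exp(2*m) + 3.57*exp(m) - 1.24)^3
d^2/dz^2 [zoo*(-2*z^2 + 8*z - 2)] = zoo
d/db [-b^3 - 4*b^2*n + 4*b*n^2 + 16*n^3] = -3*b^2 - 8*b*n + 4*n^2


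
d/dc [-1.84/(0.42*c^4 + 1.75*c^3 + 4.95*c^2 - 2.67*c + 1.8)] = (3.0912*c^3 + 9.66*c^2 + 18.216*c - 4.9128)/(0.42*c^4 + 1.75*c^3 + 4.95*c^2 - 2.67*c + 1.8)^2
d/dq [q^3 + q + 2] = 3*q^2 + 1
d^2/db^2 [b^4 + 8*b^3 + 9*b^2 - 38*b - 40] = 12*b^2 + 48*b + 18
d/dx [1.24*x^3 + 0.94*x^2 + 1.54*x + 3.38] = 3.72*x^2 + 1.88*x + 1.54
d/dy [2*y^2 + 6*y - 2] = 4*y + 6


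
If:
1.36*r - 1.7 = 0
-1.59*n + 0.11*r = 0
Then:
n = 0.09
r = 1.25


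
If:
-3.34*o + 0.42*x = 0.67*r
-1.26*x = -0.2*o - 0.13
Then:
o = 6.3*x - 0.65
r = 3.24029850746269 - 30.7791044776119*x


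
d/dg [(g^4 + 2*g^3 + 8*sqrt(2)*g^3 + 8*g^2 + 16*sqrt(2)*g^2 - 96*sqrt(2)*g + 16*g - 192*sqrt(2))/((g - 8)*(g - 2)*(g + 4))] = (g^6 - 12*g^5 - 92*g^4 - 64*sqrt(2)*g^4 - 192*sqrt(2)*g^3 + 128*g^3 + 288*g^2 + 1152*sqrt(2)*g^2 - 256*sqrt(2)*g + 1024*g - 10752*sqrt(2) + 1024)/(g^6 - 12*g^5 - 12*g^4 + 416*g^3 - 192*g^2 - 3072*g + 4096)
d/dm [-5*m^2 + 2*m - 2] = 2 - 10*m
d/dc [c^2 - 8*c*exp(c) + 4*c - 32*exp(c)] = -8*c*exp(c) + 2*c - 40*exp(c) + 4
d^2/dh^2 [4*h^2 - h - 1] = 8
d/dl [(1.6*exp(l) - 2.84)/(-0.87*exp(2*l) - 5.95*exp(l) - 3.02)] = (1.392*exp(2*l) - 4.9416*exp(l) - 21.73)*exp(l)/(0.7569*exp(4*l) + 10.353*exp(3*l) + 40.6573*exp(2*l) + 35.938*exp(l) + 9.1204)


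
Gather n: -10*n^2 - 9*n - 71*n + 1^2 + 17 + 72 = -10*n^2 - 80*n + 90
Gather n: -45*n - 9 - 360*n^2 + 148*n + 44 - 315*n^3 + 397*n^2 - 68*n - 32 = -315*n^3 + 37*n^2 + 35*n + 3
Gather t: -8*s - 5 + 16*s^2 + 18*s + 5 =16*s^2 + 10*s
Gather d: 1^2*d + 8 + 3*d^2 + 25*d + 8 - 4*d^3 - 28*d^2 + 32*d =-4*d^3 - 25*d^2 + 58*d + 16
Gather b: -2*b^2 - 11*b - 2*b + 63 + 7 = -2*b^2 - 13*b + 70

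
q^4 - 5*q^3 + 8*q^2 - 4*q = q*(q - 2)^2*(q - 1)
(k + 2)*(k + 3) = k^2 + 5*k + 6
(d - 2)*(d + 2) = d^2 - 4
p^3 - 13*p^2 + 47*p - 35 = (p - 7)*(p - 5)*(p - 1)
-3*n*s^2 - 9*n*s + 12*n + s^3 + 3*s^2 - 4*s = (-3*n + s)*(s - 1)*(s + 4)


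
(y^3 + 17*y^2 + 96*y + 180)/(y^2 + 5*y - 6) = (y^2 + 11*y + 30)/(y - 1)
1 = 1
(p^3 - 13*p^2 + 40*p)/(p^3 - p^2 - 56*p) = (p - 5)/(p + 7)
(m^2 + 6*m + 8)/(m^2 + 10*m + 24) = (m + 2)/(m + 6)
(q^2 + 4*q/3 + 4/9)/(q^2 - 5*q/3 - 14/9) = (3*q + 2)/(3*q - 7)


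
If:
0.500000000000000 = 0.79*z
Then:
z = 0.63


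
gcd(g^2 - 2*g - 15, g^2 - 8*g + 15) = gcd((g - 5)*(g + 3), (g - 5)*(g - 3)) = g - 5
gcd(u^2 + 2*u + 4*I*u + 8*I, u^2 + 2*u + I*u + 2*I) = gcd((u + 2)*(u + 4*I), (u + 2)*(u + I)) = u + 2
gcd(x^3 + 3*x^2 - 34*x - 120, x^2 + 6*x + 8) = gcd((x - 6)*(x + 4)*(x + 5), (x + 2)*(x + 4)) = x + 4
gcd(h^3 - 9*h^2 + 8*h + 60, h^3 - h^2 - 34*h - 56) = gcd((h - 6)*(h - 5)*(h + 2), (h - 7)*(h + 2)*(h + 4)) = h + 2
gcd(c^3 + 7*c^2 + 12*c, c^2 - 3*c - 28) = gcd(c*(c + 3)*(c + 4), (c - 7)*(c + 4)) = c + 4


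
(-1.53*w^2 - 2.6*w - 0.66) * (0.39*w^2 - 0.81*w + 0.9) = -0.5967*w^4 + 0.2253*w^3 + 0.4716*w^2 - 1.8054*w - 0.594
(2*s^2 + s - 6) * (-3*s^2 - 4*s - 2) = -6*s^4 - 11*s^3 + 10*s^2 + 22*s + 12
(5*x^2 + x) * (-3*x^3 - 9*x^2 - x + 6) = -15*x^5 - 48*x^4 - 14*x^3 + 29*x^2 + 6*x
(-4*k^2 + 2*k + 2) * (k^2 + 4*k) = -4*k^4 - 14*k^3 + 10*k^2 + 8*k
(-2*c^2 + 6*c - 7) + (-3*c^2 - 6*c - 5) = -5*c^2 - 12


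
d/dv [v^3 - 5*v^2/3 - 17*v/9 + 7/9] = 3*v^2 - 10*v/3 - 17/9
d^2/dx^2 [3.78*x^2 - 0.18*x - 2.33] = 7.56000000000000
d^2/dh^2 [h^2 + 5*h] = 2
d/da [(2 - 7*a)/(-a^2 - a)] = (-7*a^2 + 4*a + 2)/(a^2*(a^2 + 2*a + 1))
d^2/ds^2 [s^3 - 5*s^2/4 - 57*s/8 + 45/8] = 6*s - 5/2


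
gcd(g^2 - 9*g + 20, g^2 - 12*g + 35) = g - 5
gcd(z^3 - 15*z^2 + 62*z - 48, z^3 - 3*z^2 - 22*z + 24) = z^2 - 7*z + 6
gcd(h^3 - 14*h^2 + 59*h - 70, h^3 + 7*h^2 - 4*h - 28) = h - 2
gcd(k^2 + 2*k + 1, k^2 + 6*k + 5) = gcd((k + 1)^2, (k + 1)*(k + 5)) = k + 1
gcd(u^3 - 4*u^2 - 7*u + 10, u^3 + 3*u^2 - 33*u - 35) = u - 5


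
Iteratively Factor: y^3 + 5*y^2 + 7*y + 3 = (y + 3)*(y^2 + 2*y + 1) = (y + 1)*(y + 3)*(y + 1)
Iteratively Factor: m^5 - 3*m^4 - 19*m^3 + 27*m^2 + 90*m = (m + 3)*(m^4 - 6*m^3 - m^2 + 30*m) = (m + 2)*(m + 3)*(m^3 - 8*m^2 + 15*m) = (m - 5)*(m + 2)*(m + 3)*(m^2 - 3*m) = m*(m - 5)*(m + 2)*(m + 3)*(m - 3)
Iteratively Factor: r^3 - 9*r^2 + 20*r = (r)*(r^2 - 9*r + 20) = r*(r - 4)*(r - 5)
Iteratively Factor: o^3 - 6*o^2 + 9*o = (o)*(o^2 - 6*o + 9) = o*(o - 3)*(o - 3)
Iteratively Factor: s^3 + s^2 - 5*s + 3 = (s + 3)*(s^2 - 2*s + 1) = (s - 1)*(s + 3)*(s - 1)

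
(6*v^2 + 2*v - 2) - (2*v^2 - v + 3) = 4*v^2 + 3*v - 5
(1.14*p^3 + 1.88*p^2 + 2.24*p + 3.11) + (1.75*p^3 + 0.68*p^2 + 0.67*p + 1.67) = 2.89*p^3 + 2.56*p^2 + 2.91*p + 4.78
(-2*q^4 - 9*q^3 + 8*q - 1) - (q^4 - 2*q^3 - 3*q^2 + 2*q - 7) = -3*q^4 - 7*q^3 + 3*q^2 + 6*q + 6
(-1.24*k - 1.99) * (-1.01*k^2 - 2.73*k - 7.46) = 1.2524*k^3 + 5.3951*k^2 + 14.6831*k + 14.8454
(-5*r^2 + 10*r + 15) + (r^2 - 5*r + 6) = -4*r^2 + 5*r + 21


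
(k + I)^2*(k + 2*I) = k^3 + 4*I*k^2 - 5*k - 2*I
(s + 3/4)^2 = s^2 + 3*s/2 + 9/16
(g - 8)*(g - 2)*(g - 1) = g^3 - 11*g^2 + 26*g - 16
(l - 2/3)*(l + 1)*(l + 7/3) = l^3 + 8*l^2/3 + l/9 - 14/9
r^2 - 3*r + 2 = (r - 2)*(r - 1)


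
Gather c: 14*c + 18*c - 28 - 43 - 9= 32*c - 80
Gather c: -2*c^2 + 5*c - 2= -2*c^2 + 5*c - 2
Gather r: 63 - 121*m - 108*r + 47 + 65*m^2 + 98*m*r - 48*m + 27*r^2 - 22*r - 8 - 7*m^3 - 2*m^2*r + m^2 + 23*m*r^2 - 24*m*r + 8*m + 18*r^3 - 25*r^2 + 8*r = -7*m^3 + 66*m^2 - 161*m + 18*r^3 + r^2*(23*m + 2) + r*(-2*m^2 + 74*m - 122) + 102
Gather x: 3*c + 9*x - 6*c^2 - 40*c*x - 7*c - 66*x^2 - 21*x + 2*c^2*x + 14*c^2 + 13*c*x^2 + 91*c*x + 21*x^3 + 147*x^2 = 8*c^2 - 4*c + 21*x^3 + x^2*(13*c + 81) + x*(2*c^2 + 51*c - 12)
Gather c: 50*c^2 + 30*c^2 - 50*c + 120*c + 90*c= 80*c^2 + 160*c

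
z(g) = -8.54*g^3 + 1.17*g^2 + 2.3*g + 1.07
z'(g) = -25.62*g^2 + 2.34*g + 2.3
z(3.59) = -370.73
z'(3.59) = -319.49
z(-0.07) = 0.92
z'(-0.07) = 2.01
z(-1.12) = 11.96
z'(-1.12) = -32.46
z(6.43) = -2206.11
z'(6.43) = -1041.91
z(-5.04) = 1112.52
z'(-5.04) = -660.28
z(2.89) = -188.65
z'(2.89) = -204.92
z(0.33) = 1.65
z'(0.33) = 0.28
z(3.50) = -342.70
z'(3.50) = -303.36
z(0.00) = 1.07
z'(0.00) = 2.30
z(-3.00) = 235.28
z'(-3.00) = -235.30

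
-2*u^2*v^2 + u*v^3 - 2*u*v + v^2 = v*(-2*u + v)*(u*v + 1)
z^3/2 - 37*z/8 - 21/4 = (z/2 + 1)*(z - 7/2)*(z + 3/2)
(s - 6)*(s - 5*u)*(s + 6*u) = s^3 + s^2*u - 6*s^2 - 30*s*u^2 - 6*s*u + 180*u^2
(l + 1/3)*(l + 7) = l^2 + 22*l/3 + 7/3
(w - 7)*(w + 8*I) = w^2 - 7*w + 8*I*w - 56*I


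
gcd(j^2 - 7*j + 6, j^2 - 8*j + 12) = j - 6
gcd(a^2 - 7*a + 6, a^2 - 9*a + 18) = a - 6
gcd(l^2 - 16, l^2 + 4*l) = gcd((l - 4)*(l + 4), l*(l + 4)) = l + 4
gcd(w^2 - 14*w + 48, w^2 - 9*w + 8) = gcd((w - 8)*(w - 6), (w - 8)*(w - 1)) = w - 8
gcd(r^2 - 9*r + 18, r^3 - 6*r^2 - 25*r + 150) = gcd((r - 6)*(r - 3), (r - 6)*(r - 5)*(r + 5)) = r - 6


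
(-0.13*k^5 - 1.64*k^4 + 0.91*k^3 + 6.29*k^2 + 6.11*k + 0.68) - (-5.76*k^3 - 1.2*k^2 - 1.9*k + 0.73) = -0.13*k^5 - 1.64*k^4 + 6.67*k^3 + 7.49*k^2 + 8.01*k - 0.0499999999999999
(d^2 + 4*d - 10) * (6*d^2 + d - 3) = 6*d^4 + 25*d^3 - 59*d^2 - 22*d + 30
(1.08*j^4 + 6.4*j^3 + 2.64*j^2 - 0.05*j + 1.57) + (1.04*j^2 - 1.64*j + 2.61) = 1.08*j^4 + 6.4*j^3 + 3.68*j^2 - 1.69*j + 4.18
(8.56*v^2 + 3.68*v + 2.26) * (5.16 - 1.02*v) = -8.7312*v^3 + 40.416*v^2 + 16.6836*v + 11.6616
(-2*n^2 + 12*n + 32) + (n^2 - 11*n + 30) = -n^2 + n + 62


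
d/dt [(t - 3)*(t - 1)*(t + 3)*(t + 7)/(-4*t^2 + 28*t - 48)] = (-2*t^3 + 3*t^2 + 72*t + 23)/(4*(t^2 - 8*t + 16))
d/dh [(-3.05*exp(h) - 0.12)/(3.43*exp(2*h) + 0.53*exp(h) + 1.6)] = (10.4615*exp(2*h) + 0.8232*exp(h) - 4.8164)*exp(h)/(11.7649*exp(4*h) + 3.6358*exp(3*h) + 11.2569*exp(2*h) + 1.696*exp(h) + 2.56)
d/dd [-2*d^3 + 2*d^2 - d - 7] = -6*d^2 + 4*d - 1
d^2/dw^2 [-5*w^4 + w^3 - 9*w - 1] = 6*w*(1 - 10*w)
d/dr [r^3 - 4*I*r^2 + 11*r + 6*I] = 3*r^2 - 8*I*r + 11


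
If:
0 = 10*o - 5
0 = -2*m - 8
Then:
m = -4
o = 1/2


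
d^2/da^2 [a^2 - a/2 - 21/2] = 2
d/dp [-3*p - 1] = -3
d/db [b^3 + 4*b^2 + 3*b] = 3*b^2 + 8*b + 3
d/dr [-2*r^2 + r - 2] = 1 - 4*r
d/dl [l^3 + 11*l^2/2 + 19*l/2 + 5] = 3*l^2 + 11*l + 19/2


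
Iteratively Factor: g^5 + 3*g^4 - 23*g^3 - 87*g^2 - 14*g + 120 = (g + 3)*(g^4 - 23*g^2 - 18*g + 40) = (g + 3)*(g + 4)*(g^3 - 4*g^2 - 7*g + 10) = (g - 1)*(g + 3)*(g + 4)*(g^2 - 3*g - 10) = (g - 1)*(g + 2)*(g + 3)*(g + 4)*(g - 5)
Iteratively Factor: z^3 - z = (z + 1)*(z^2 - z) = z*(z + 1)*(z - 1)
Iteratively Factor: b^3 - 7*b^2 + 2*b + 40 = (b + 2)*(b^2 - 9*b + 20) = (b - 5)*(b + 2)*(b - 4)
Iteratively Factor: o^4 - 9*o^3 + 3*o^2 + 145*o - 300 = (o - 5)*(o^3 - 4*o^2 - 17*o + 60) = (o - 5)*(o + 4)*(o^2 - 8*o + 15) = (o - 5)*(o - 3)*(o + 4)*(o - 5)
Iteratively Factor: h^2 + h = (h)*(h + 1)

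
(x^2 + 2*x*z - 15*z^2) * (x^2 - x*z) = x^4 + x^3*z - 17*x^2*z^2 + 15*x*z^3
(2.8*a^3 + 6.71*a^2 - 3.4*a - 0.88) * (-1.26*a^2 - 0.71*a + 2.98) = -3.528*a^5 - 10.4426*a^4 + 7.8639*a^3 + 23.5186*a^2 - 9.5072*a - 2.6224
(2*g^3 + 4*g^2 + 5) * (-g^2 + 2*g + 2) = -2*g^5 + 12*g^3 + 3*g^2 + 10*g + 10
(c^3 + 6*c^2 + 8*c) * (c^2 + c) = c^5 + 7*c^4 + 14*c^3 + 8*c^2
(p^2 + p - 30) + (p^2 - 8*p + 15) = 2*p^2 - 7*p - 15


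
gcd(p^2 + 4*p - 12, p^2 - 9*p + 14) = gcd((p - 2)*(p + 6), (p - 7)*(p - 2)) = p - 2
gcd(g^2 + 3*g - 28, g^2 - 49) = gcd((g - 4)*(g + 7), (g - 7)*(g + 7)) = g + 7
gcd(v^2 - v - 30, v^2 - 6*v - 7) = 1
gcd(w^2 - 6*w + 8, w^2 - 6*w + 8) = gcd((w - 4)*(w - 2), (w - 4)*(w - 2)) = w^2 - 6*w + 8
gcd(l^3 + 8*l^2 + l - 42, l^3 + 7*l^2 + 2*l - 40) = l - 2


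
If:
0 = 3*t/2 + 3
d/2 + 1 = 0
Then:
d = -2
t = -2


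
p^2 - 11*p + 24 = (p - 8)*(p - 3)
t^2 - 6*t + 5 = (t - 5)*(t - 1)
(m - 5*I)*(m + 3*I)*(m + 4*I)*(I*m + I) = I*m^4 - 2*m^3 + I*m^3 - 2*m^2 + 23*I*m^2 - 60*m + 23*I*m - 60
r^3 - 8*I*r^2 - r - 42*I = (r - 7*I)*(r - 3*I)*(r + 2*I)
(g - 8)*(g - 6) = g^2 - 14*g + 48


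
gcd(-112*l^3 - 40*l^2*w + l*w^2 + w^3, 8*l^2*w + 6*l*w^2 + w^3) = 4*l + w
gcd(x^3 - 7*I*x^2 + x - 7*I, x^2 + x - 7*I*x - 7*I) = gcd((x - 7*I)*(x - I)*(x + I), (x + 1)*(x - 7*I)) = x - 7*I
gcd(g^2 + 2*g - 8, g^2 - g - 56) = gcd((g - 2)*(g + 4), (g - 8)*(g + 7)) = 1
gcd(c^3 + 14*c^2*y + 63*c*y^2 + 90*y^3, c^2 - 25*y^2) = c + 5*y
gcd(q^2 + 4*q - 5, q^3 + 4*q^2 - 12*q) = 1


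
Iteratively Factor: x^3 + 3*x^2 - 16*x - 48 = (x - 4)*(x^2 + 7*x + 12) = (x - 4)*(x + 4)*(x + 3)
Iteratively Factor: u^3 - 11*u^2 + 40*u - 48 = (u - 4)*(u^2 - 7*u + 12) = (u - 4)^2*(u - 3)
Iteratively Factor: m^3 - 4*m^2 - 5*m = (m - 5)*(m^2 + m) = m*(m - 5)*(m + 1)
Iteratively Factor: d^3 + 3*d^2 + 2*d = (d)*(d^2 + 3*d + 2) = d*(d + 2)*(d + 1)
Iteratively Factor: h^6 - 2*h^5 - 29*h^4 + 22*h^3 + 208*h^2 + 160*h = (h - 5)*(h^5 + 3*h^4 - 14*h^3 - 48*h^2 - 32*h) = (h - 5)*(h + 4)*(h^4 - h^3 - 10*h^2 - 8*h) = (h - 5)*(h - 4)*(h + 4)*(h^3 + 3*h^2 + 2*h) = (h - 5)*(h - 4)*(h + 2)*(h + 4)*(h^2 + h) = (h - 5)*(h - 4)*(h + 1)*(h + 2)*(h + 4)*(h)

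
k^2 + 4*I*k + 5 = (k - I)*(k + 5*I)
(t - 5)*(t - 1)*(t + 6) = t^3 - 31*t + 30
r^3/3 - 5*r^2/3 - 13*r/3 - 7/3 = (r/3 + 1/3)*(r - 7)*(r + 1)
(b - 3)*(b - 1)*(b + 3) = b^3 - b^2 - 9*b + 9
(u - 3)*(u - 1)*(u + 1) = u^3 - 3*u^2 - u + 3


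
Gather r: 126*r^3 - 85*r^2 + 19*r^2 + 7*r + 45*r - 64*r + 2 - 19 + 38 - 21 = 126*r^3 - 66*r^2 - 12*r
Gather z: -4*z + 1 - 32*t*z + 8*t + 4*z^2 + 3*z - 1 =8*t + 4*z^2 + z*(-32*t - 1)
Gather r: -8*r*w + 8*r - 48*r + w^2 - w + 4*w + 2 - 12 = r*(-8*w - 40) + w^2 + 3*w - 10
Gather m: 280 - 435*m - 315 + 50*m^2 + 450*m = 50*m^2 + 15*m - 35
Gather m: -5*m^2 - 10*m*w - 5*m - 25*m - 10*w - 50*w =-5*m^2 + m*(-10*w - 30) - 60*w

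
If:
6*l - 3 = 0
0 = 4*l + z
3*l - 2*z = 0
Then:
No Solution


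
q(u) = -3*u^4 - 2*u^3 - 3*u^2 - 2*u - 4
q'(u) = -12*u^3 - 6*u^2 - 6*u - 2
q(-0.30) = -3.64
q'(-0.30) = -0.42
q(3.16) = -402.52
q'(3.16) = -459.53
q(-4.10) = -756.12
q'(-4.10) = 748.79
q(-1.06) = -6.66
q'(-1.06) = 11.91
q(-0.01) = -3.98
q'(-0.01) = -1.94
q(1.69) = -50.07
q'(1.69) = -87.20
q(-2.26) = -69.98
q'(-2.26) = 119.43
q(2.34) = -140.68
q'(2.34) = -202.65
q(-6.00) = -3556.00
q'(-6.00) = 2410.00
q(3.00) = -334.00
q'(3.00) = -398.00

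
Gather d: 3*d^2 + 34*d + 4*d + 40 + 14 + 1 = 3*d^2 + 38*d + 55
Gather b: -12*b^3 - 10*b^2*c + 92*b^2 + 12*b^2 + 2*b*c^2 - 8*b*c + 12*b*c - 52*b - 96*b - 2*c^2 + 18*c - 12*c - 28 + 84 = -12*b^3 + b^2*(104 - 10*c) + b*(2*c^2 + 4*c - 148) - 2*c^2 + 6*c + 56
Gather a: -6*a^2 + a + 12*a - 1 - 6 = -6*a^2 + 13*a - 7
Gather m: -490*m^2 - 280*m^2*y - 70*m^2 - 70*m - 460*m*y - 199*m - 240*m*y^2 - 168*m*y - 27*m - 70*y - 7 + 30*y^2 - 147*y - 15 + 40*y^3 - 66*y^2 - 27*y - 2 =m^2*(-280*y - 560) + m*(-240*y^2 - 628*y - 296) + 40*y^3 - 36*y^2 - 244*y - 24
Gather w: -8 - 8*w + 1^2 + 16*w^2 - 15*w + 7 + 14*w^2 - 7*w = 30*w^2 - 30*w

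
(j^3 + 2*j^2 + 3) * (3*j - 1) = 3*j^4 + 5*j^3 - 2*j^2 + 9*j - 3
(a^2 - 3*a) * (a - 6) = a^3 - 9*a^2 + 18*a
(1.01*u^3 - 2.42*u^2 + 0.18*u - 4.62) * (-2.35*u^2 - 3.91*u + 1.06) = -2.3735*u^5 + 1.7379*u^4 + 10.1098*u^3 + 7.588*u^2 + 18.255*u - 4.8972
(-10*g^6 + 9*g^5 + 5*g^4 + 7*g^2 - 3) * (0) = 0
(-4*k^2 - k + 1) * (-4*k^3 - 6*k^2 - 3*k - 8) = 16*k^5 + 28*k^4 + 14*k^3 + 29*k^2 + 5*k - 8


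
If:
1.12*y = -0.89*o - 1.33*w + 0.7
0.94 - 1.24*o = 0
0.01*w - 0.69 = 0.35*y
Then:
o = 0.76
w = 1.64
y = -1.92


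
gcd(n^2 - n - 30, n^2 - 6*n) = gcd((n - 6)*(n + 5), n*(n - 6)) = n - 6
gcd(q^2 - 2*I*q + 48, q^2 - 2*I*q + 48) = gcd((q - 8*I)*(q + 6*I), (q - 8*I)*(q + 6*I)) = q^2 - 2*I*q + 48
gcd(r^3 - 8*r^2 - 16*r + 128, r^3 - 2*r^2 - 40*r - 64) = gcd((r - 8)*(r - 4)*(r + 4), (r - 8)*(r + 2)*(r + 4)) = r^2 - 4*r - 32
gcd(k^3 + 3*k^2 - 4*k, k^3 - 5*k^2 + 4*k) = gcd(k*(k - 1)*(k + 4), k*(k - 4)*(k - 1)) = k^2 - k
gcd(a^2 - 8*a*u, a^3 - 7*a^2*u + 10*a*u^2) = a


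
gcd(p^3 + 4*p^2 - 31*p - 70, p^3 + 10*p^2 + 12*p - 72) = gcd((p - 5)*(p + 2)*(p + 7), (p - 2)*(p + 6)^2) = 1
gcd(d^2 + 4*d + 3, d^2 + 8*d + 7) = d + 1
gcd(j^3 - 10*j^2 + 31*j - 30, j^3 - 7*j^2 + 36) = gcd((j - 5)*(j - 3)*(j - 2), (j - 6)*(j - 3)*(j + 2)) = j - 3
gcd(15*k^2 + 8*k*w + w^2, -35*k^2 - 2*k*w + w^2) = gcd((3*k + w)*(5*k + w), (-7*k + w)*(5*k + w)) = 5*k + w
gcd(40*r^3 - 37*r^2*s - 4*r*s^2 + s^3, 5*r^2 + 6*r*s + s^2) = 5*r + s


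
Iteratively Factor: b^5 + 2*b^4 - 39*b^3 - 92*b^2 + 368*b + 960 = (b + 4)*(b^4 - 2*b^3 - 31*b^2 + 32*b + 240) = (b + 4)^2*(b^3 - 6*b^2 - 7*b + 60) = (b - 5)*(b + 4)^2*(b^2 - b - 12) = (b - 5)*(b - 4)*(b + 4)^2*(b + 3)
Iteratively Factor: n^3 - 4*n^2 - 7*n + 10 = (n + 2)*(n^2 - 6*n + 5) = (n - 1)*(n + 2)*(n - 5)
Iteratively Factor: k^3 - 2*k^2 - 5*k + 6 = (k - 3)*(k^2 + k - 2) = (k - 3)*(k + 2)*(k - 1)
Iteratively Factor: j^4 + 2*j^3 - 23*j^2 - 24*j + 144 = (j - 3)*(j^3 + 5*j^2 - 8*j - 48) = (j - 3)*(j + 4)*(j^2 + j - 12) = (j - 3)*(j + 4)^2*(j - 3)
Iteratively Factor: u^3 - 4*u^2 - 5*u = (u)*(u^2 - 4*u - 5) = u*(u - 5)*(u + 1)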